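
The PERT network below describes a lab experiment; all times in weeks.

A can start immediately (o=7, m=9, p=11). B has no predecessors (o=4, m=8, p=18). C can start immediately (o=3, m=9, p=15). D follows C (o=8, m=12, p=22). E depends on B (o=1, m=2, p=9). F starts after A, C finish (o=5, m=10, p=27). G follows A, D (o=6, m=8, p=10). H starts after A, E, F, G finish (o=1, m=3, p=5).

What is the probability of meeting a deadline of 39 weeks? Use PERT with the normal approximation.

te_A = (7 + 4·9 + 11)/6 = 54/6 = 9; σ²_A = ((11−7)/6)² = 0.444
te_B = (4 + 4·8 + 18)/6 = 54/6 = 9; σ²_B = ((18−4)/6)² = 5.444
te_C = (3 + 4·9 + 15)/6 = 54/6 = 9; σ²_C = ((15−3)/6)² = 4.000
te_D = (8 + 4·12 + 22)/6 = 78/6 = 13; σ²_D = ((22−8)/6)² = 5.444
te_E = (1 + 4·2 + 9)/6 = 18/6 = 3; σ²_E = ((9−1)/6)² = 1.778
te_F = (5 + 4·10 + 27)/6 = 72/6 = 12; σ²_F = ((27−5)/6)² = 13.444
te_G = (6 + 4·8 + 10)/6 = 48/6 = 8; σ²_G = ((10−6)/6)² = 0.444
te_H = (1 + 4·3 + 5)/6 = 18/6 = 3; σ²_H = ((5−1)/6)² = 0.444

Forward pass:
ES_A = 0; EF_A = 9
ES_B = 0; EF_B = 9
ES_C = 0; EF_C = 9
ES_D = 9; EF_D = 9+13 = 22
ES_E = 9; EF_E = 9+3 = 12
ES_F = max(EF_A=9, EF_C=9) = 9; EF_F = 9+12 = 21
ES_G = max(EF_A=9, EF_D=22) = 22; EF_G = 22+8 = 30
ES_H = max(EF_A=9, EF_E=12, EF_F=21, EF_G=30) = 30; EF_H = 30+3 = 33
Expected project duration μ = 33 weeks. Critical path: C → D → G → H.

Variance along critical path = 4.000 + 5.444 + 0.444 + 0.444 = 10.333; σ = √10.333 = 3.215 weeks.
Z = (39 − 33) / 3.215 = 1.867
P(T ≤ 39) = Φ(1.867) ≈ 0.969

0.969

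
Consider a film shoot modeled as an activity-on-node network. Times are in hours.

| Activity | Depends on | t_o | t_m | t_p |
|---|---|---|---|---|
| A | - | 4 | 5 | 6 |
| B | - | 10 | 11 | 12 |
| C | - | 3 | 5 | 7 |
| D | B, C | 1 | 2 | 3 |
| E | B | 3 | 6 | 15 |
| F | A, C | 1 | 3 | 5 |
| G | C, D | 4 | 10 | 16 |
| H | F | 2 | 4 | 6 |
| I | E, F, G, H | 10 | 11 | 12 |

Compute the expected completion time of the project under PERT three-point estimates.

34 hours

te_A = (4 + 4·5 + 6)/6 = 30/6 = 5
te_B = (10 + 4·11 + 12)/6 = 66/6 = 11
te_C = (3 + 4·5 + 7)/6 = 30/6 = 5
te_D = (1 + 4·2 + 3)/6 = 12/6 = 2
te_E = (3 + 4·6 + 15)/6 = 42/6 = 7
te_F = (1 + 4·3 + 5)/6 = 18/6 = 3
te_G = (4 + 4·10 + 16)/6 = 60/6 = 10
te_H = (2 + 4·4 + 6)/6 = 24/6 = 4
te_I = (10 + 4·11 + 12)/6 = 66/6 = 11

Forward pass:
ES_A = 0; EF_A = 5
ES_B = 0; EF_B = 11
ES_C = 0; EF_C = 5
ES_D = max(EF_B=11, EF_C=5) = 11; EF_D = 11+2 = 13
ES_E = 11; EF_E = 11+7 = 18
ES_F = max(EF_A=5, EF_C=5) = 5; EF_F = 5+3 = 8
ES_G = max(EF_C=5, EF_D=13) = 13; EF_G = 13+10 = 23
ES_H = 8; EF_H = 8+4 = 12
ES_I = max(EF_E=18, EF_F=8, EF_G=23, EF_H=12) = 23; EF_I = 23+11 = 34
Expected project duration μ = 34 hours. Critical path: B → D → G → I.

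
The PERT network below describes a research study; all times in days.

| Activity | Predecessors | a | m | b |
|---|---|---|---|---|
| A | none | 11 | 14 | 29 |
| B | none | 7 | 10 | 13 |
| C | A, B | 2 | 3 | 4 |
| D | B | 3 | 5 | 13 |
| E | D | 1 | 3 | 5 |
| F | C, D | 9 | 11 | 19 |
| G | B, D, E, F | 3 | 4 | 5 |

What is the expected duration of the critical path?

35 days

te_A = (11 + 4·14 + 29)/6 = 96/6 = 16
te_B = (7 + 4·10 + 13)/6 = 60/6 = 10
te_C = (2 + 4·3 + 4)/6 = 18/6 = 3
te_D = (3 + 4·5 + 13)/6 = 36/6 = 6
te_E = (1 + 4·3 + 5)/6 = 18/6 = 3
te_F = (9 + 4·11 + 19)/6 = 72/6 = 12
te_G = (3 + 4·4 + 5)/6 = 24/6 = 4

Forward pass:
ES_A = 0; EF_A = 16
ES_B = 0; EF_B = 10
ES_C = max(EF_A=16, EF_B=10) = 16; EF_C = 16+3 = 19
ES_D = 10; EF_D = 10+6 = 16
ES_E = 16; EF_E = 16+3 = 19
ES_F = max(EF_C=19, EF_D=16) = 19; EF_F = 19+12 = 31
ES_G = max(EF_B=10, EF_D=16, EF_E=19, EF_F=31) = 31; EF_G = 31+4 = 35
Expected project duration μ = 35 days. Critical path: A → C → F → G.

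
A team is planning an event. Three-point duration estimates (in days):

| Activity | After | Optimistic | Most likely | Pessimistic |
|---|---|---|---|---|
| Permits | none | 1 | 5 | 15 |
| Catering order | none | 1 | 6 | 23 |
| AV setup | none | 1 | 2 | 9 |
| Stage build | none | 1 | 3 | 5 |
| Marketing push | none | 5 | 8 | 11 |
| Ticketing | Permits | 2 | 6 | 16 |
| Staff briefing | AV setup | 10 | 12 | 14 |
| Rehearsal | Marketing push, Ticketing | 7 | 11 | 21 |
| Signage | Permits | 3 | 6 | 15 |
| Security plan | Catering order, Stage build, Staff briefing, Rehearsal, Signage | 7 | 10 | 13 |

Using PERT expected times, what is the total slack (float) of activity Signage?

12 days

te_Permits = (1 + 4·5 + 15)/6 = 36/6 = 6
te_Catering order = (1 + 4·6 + 23)/6 = 48/6 = 8
te_AV setup = (1 + 4·2 + 9)/6 = 18/6 = 3
te_Stage build = (1 + 4·3 + 5)/6 = 18/6 = 3
te_Marketing push = (5 + 4·8 + 11)/6 = 48/6 = 8
te_Ticketing = (2 + 4·6 + 16)/6 = 42/6 = 7
te_Staff briefing = (10 + 4·12 + 14)/6 = 72/6 = 12
te_Rehearsal = (7 + 4·11 + 21)/6 = 72/6 = 12
te_Signage = (3 + 4·6 + 15)/6 = 42/6 = 7
te_Security plan = (7 + 4·10 + 13)/6 = 60/6 = 10

Forward pass:
ES_Permits = 0; EF_Permits = 6
ES_Catering order = 0; EF_Catering order = 8
ES_AV setup = 0; EF_AV setup = 3
ES_Stage build = 0; EF_Stage build = 3
ES_Marketing push = 0; EF_Marketing push = 8
ES_Ticketing = 6; EF_Ticketing = 6+7 = 13
ES_Staff briefing = 3; EF_Staff briefing = 3+12 = 15
ES_Rehearsal = max(EF_Marketing push=8, EF_Ticketing=13) = 13; EF_Rehearsal = 13+12 = 25
ES_Signage = 6; EF_Signage = 6+7 = 13
ES_Security plan = max(EF_Catering order=8, EF_Stage build=3, EF_Staff briefing=15, EF_Rehearsal=25, EF_Signage=13) = 25; EF_Security plan = 25+10 = 35
Expected project duration μ = 35 days. Critical path: Permits → Ticketing → Rehearsal → Security plan.

Backward pass:
LF_Security plan = 35; LS_Security plan = 35−10 = 25
LF_Signage = LS_Security plan = 25; LS_Signage = 25−7 = 18
LF_Rehearsal = LS_Security plan = 25; LS_Rehearsal = 25−12 = 13
LF_Staff briefing = LS_Security plan = 25; LS_Staff briefing = 25−12 = 13
LF_Ticketing = LS_Rehearsal = 13; LS_Ticketing = 13−7 = 6
LF_Marketing push = LS_Rehearsal = 13; LS_Marketing push = 13−8 = 5
LF_Stage build = LS_Security plan = 25; LS_Stage build = 25−3 = 22
LF_AV setup = LS_Staff briefing = 13; LS_AV setup = 13−3 = 10
LF_Catering order = LS_Security plan = 25; LS_Catering order = 25−8 = 17
LF_Permits = min(LS_Ticketing=6, LS_Signage=18) = 6; LS_Permits = 6−6 = 0
Slack_Signage = LS_Signage − ES_Signage = 18 − 6 = 12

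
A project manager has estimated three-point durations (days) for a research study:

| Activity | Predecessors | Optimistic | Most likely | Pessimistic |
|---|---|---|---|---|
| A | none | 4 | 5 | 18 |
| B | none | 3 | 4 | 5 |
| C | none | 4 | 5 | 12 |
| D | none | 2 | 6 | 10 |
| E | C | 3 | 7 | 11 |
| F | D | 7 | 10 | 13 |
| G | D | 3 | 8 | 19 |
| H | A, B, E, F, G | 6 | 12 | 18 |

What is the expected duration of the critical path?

te_A = (4 + 4·5 + 18)/6 = 42/6 = 7
te_B = (3 + 4·4 + 5)/6 = 24/6 = 4
te_C = (4 + 4·5 + 12)/6 = 36/6 = 6
te_D = (2 + 4·6 + 10)/6 = 36/6 = 6
te_E = (3 + 4·7 + 11)/6 = 42/6 = 7
te_F = (7 + 4·10 + 13)/6 = 60/6 = 10
te_G = (3 + 4·8 + 19)/6 = 54/6 = 9
te_H = (6 + 4·12 + 18)/6 = 72/6 = 12

Forward pass:
ES_A = 0; EF_A = 7
ES_B = 0; EF_B = 4
ES_C = 0; EF_C = 6
ES_D = 0; EF_D = 6
ES_E = 6; EF_E = 6+7 = 13
ES_F = 6; EF_F = 6+10 = 16
ES_G = 6; EF_G = 6+9 = 15
ES_H = max(EF_A=7, EF_B=4, EF_E=13, EF_F=16, EF_G=15) = 16; EF_H = 16+12 = 28
Expected project duration μ = 28 days. Critical path: D → F → H.

28 days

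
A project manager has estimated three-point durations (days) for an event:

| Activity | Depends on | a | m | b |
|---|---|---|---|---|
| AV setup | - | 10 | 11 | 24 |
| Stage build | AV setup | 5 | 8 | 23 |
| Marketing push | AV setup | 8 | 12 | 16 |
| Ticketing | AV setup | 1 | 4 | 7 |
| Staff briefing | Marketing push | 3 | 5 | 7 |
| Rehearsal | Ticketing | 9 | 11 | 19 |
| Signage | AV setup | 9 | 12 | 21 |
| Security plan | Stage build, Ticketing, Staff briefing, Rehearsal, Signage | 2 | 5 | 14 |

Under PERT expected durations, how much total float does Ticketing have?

te_AV setup = (10 + 4·11 + 24)/6 = 78/6 = 13
te_Stage build = (5 + 4·8 + 23)/6 = 60/6 = 10
te_Marketing push = (8 + 4·12 + 16)/6 = 72/6 = 12
te_Ticketing = (1 + 4·4 + 7)/6 = 24/6 = 4
te_Staff briefing = (3 + 4·5 + 7)/6 = 30/6 = 5
te_Rehearsal = (9 + 4·11 + 19)/6 = 72/6 = 12
te_Signage = (9 + 4·12 + 21)/6 = 78/6 = 13
te_Security plan = (2 + 4·5 + 14)/6 = 36/6 = 6

Forward pass:
ES_AV setup = 0; EF_AV setup = 13
ES_Stage build = 13; EF_Stage build = 13+10 = 23
ES_Marketing push = 13; EF_Marketing push = 13+12 = 25
ES_Ticketing = 13; EF_Ticketing = 13+4 = 17
ES_Staff briefing = 25; EF_Staff briefing = 25+5 = 30
ES_Rehearsal = 17; EF_Rehearsal = 17+12 = 29
ES_Signage = 13; EF_Signage = 13+13 = 26
ES_Security plan = max(EF_Stage build=23, EF_Ticketing=17, EF_Staff briefing=30, EF_Rehearsal=29, EF_Signage=26) = 30; EF_Security plan = 30+6 = 36
Expected project duration μ = 36 days. Critical path: AV setup → Marketing push → Staff briefing → Security plan.

Backward pass:
LF_Security plan = 36; LS_Security plan = 36−6 = 30
LF_Signage = LS_Security plan = 30; LS_Signage = 30−13 = 17
LF_Rehearsal = LS_Security plan = 30; LS_Rehearsal = 30−12 = 18
LF_Staff briefing = LS_Security plan = 30; LS_Staff briefing = 30−5 = 25
LF_Ticketing = min(LS_Rehearsal=18, LS_Security plan=30) = 18; LS_Ticketing = 18−4 = 14
LF_Marketing push = LS_Staff briefing = 25; LS_Marketing push = 25−12 = 13
LF_Stage build = LS_Security plan = 30; LS_Stage build = 30−10 = 20
LF_AV setup = min(LS_Stage build=20, LS_Marketing push=13, LS_Ticketing=14, LS_Signage=17) = 13; LS_AV setup = 13−13 = 0
Slack_Ticketing = LS_Ticketing − ES_Ticketing = 14 − 13 = 1

1 days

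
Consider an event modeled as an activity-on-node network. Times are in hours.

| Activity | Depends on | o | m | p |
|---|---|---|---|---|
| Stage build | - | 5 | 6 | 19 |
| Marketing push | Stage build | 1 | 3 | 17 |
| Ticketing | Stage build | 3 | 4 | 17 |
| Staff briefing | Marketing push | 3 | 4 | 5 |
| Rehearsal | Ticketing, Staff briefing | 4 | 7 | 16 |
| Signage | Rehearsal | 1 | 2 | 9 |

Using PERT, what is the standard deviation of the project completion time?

te_Stage build = (5 + 4·6 + 19)/6 = 48/6 = 8; σ²_Stage build = ((19−5)/6)² = 5.444
te_Marketing push = (1 + 4·3 + 17)/6 = 30/6 = 5; σ²_Marketing push = ((17−1)/6)² = 7.111
te_Ticketing = (3 + 4·4 + 17)/6 = 36/6 = 6; σ²_Ticketing = ((17−3)/6)² = 5.444
te_Staff briefing = (3 + 4·4 + 5)/6 = 24/6 = 4; σ²_Staff briefing = ((5−3)/6)² = 0.111
te_Rehearsal = (4 + 4·7 + 16)/6 = 48/6 = 8; σ²_Rehearsal = ((16−4)/6)² = 4.000
te_Signage = (1 + 4·2 + 9)/6 = 18/6 = 3; σ²_Signage = ((9−1)/6)² = 1.778

Forward pass:
ES_Stage build = 0; EF_Stage build = 8
ES_Marketing push = 8; EF_Marketing push = 8+5 = 13
ES_Ticketing = 8; EF_Ticketing = 8+6 = 14
ES_Staff briefing = 13; EF_Staff briefing = 13+4 = 17
ES_Rehearsal = max(EF_Ticketing=14, EF_Staff briefing=17) = 17; EF_Rehearsal = 17+8 = 25
ES_Signage = 25; EF_Signage = 25+3 = 28
Expected project duration μ = 28 hours. Critical path: Stage build → Marketing push → Staff briefing → Rehearsal → Signage.

Variance along critical path = 5.444 + 7.111 + 0.111 + 4.000 + 1.778 = 18.444
σ = √18.444 = 4.295 hours

4.29 hours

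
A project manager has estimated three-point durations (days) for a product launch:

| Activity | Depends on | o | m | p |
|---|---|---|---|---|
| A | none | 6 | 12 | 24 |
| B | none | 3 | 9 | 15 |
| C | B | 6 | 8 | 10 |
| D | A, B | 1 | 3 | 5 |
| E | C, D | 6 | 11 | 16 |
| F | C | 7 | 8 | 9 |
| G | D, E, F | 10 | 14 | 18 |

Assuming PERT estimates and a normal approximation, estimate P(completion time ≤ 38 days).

0.091

te_A = (6 + 4·12 + 24)/6 = 78/6 = 13; σ²_A = ((24−6)/6)² = 9.000
te_B = (3 + 4·9 + 15)/6 = 54/6 = 9; σ²_B = ((15−3)/6)² = 4.000
te_C = (6 + 4·8 + 10)/6 = 48/6 = 8; σ²_C = ((10−6)/6)² = 0.444
te_D = (1 + 4·3 + 5)/6 = 18/6 = 3; σ²_D = ((5−1)/6)² = 0.444
te_E = (6 + 4·11 + 16)/6 = 66/6 = 11; σ²_E = ((16−6)/6)² = 2.778
te_F = (7 + 4·8 + 9)/6 = 48/6 = 8; σ²_F = ((9−7)/6)² = 0.111
te_G = (10 + 4·14 + 18)/6 = 84/6 = 14; σ²_G = ((18−10)/6)² = 1.778

Forward pass:
ES_A = 0; EF_A = 13
ES_B = 0; EF_B = 9
ES_C = 9; EF_C = 9+8 = 17
ES_D = max(EF_A=13, EF_B=9) = 13; EF_D = 13+3 = 16
ES_E = max(EF_C=17, EF_D=16) = 17; EF_E = 17+11 = 28
ES_F = 17; EF_F = 17+8 = 25
ES_G = max(EF_D=16, EF_E=28, EF_F=25) = 28; EF_G = 28+14 = 42
Expected project duration μ = 42 days. Critical path: B → C → E → G.

Variance along critical path = 4.000 + 0.444 + 2.778 + 1.778 = 9.000; σ = √9.000 = 3.000 days.
Z = (38 − 42) / 3.000 = -1.333
P(T ≤ 38) = Φ(-1.333) ≈ 0.091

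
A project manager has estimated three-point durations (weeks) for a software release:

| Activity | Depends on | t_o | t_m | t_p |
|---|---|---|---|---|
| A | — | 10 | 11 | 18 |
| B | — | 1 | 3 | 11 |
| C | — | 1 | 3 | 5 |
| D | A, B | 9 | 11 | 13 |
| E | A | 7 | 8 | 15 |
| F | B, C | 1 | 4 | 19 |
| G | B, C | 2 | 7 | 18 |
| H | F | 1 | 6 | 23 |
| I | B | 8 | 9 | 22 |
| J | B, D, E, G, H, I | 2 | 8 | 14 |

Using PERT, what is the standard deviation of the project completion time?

2.49 weeks

te_A = (10 + 4·11 + 18)/6 = 72/6 = 12; σ²_A = ((18−10)/6)² = 1.778
te_B = (1 + 4·3 + 11)/6 = 24/6 = 4; σ²_B = ((11−1)/6)² = 2.778
te_C = (1 + 4·3 + 5)/6 = 18/6 = 3; σ²_C = ((5−1)/6)² = 0.444
te_D = (9 + 4·11 + 13)/6 = 66/6 = 11; σ²_D = ((13−9)/6)² = 0.444
te_E = (7 + 4·8 + 15)/6 = 54/6 = 9; σ²_E = ((15−7)/6)² = 1.778
te_F = (1 + 4·4 + 19)/6 = 36/6 = 6; σ²_F = ((19−1)/6)² = 9.000
te_G = (2 + 4·7 + 18)/6 = 48/6 = 8; σ²_G = ((18−2)/6)² = 7.111
te_H = (1 + 4·6 + 23)/6 = 48/6 = 8; σ²_H = ((23−1)/6)² = 13.444
te_I = (8 + 4·9 + 22)/6 = 66/6 = 11; σ²_I = ((22−8)/6)² = 5.444
te_J = (2 + 4·8 + 14)/6 = 48/6 = 8; σ²_J = ((14−2)/6)² = 4.000

Forward pass:
ES_A = 0; EF_A = 12
ES_B = 0; EF_B = 4
ES_C = 0; EF_C = 3
ES_D = max(EF_A=12, EF_B=4) = 12; EF_D = 12+11 = 23
ES_E = 12; EF_E = 12+9 = 21
ES_F = max(EF_B=4, EF_C=3) = 4; EF_F = 4+6 = 10
ES_G = max(EF_B=4, EF_C=3) = 4; EF_G = 4+8 = 12
ES_H = 10; EF_H = 10+8 = 18
ES_I = 4; EF_I = 4+11 = 15
ES_J = max(EF_B=4, EF_D=23, EF_E=21, EF_G=12, EF_H=18, EF_I=15) = 23; EF_J = 23+8 = 31
Expected project duration μ = 31 weeks. Critical path: A → D → J.

Variance along critical path = 1.778 + 0.444 + 4.000 = 6.222
σ = √6.222 = 2.494 weeks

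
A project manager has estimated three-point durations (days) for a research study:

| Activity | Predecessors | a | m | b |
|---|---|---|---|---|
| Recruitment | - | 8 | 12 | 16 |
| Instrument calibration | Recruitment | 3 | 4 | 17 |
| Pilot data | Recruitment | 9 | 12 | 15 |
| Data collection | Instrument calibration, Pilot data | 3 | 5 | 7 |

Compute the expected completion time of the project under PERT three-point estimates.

te_Recruitment = (8 + 4·12 + 16)/6 = 72/6 = 12
te_Instrument calibration = (3 + 4·4 + 17)/6 = 36/6 = 6
te_Pilot data = (9 + 4·12 + 15)/6 = 72/6 = 12
te_Data collection = (3 + 4·5 + 7)/6 = 30/6 = 5

Forward pass:
ES_Recruitment = 0; EF_Recruitment = 12
ES_Instrument calibration = 12; EF_Instrument calibration = 12+6 = 18
ES_Pilot data = 12; EF_Pilot data = 12+12 = 24
ES_Data collection = max(EF_Instrument calibration=18, EF_Pilot data=24) = 24; EF_Data collection = 24+5 = 29
Expected project duration μ = 29 days. Critical path: Recruitment → Pilot data → Data collection.

29 days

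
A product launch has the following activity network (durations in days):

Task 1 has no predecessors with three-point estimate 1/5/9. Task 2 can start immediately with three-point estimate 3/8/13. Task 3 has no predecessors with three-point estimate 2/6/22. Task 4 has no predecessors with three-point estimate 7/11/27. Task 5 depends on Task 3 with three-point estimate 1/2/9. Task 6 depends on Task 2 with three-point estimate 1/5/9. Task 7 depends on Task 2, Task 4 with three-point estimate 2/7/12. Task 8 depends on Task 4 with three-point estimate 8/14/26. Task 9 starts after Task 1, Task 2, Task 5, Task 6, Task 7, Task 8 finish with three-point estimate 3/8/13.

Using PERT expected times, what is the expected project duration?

36 days

te_Task 1 = (1 + 4·5 + 9)/6 = 30/6 = 5
te_Task 2 = (3 + 4·8 + 13)/6 = 48/6 = 8
te_Task 3 = (2 + 4·6 + 22)/6 = 48/6 = 8
te_Task 4 = (7 + 4·11 + 27)/6 = 78/6 = 13
te_Task 5 = (1 + 4·2 + 9)/6 = 18/6 = 3
te_Task 6 = (1 + 4·5 + 9)/6 = 30/6 = 5
te_Task 7 = (2 + 4·7 + 12)/6 = 42/6 = 7
te_Task 8 = (8 + 4·14 + 26)/6 = 90/6 = 15
te_Task 9 = (3 + 4·8 + 13)/6 = 48/6 = 8

Forward pass:
ES_Task 1 = 0; EF_Task 1 = 5
ES_Task 2 = 0; EF_Task 2 = 8
ES_Task 3 = 0; EF_Task 3 = 8
ES_Task 4 = 0; EF_Task 4 = 13
ES_Task 5 = 8; EF_Task 5 = 8+3 = 11
ES_Task 6 = 8; EF_Task 6 = 8+5 = 13
ES_Task 7 = max(EF_Task 2=8, EF_Task 4=13) = 13; EF_Task 7 = 13+7 = 20
ES_Task 8 = 13; EF_Task 8 = 13+15 = 28
ES_Task 9 = max(EF_Task 1=5, EF_Task 2=8, EF_Task 5=11, EF_Task 6=13, EF_Task 7=20, EF_Task 8=28) = 28; EF_Task 9 = 28+8 = 36
Expected project duration μ = 36 days. Critical path: Task 4 → Task 8 → Task 9.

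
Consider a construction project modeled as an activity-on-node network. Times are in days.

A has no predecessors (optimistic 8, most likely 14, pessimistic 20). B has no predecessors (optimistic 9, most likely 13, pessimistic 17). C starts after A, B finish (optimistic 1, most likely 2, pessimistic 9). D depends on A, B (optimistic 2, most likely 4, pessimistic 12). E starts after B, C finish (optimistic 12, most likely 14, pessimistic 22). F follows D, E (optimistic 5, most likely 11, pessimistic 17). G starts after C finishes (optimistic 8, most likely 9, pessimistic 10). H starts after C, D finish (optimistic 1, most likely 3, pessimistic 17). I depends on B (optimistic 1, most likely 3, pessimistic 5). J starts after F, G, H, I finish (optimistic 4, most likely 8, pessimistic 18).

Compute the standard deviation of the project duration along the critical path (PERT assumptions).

4.24 days

te_A = (8 + 4·14 + 20)/6 = 84/6 = 14; σ²_A = ((20−8)/6)² = 4.000
te_B = (9 + 4·13 + 17)/6 = 78/6 = 13; σ²_B = ((17−9)/6)² = 1.778
te_C = (1 + 4·2 + 9)/6 = 18/6 = 3; σ²_C = ((9−1)/6)² = 1.778
te_D = (2 + 4·4 + 12)/6 = 30/6 = 5; σ²_D = ((12−2)/6)² = 2.778
te_E = (12 + 4·14 + 22)/6 = 90/6 = 15; σ²_E = ((22−12)/6)² = 2.778
te_F = (5 + 4·11 + 17)/6 = 66/6 = 11; σ²_F = ((17−5)/6)² = 4.000
te_G = (8 + 4·9 + 10)/6 = 54/6 = 9; σ²_G = ((10−8)/6)² = 0.111
te_H = (1 + 4·3 + 17)/6 = 30/6 = 5; σ²_H = ((17−1)/6)² = 7.111
te_I = (1 + 4·3 + 5)/6 = 18/6 = 3; σ²_I = ((5−1)/6)² = 0.444
te_J = (4 + 4·8 + 18)/6 = 54/6 = 9; σ²_J = ((18−4)/6)² = 5.444

Forward pass:
ES_A = 0; EF_A = 14
ES_B = 0; EF_B = 13
ES_C = max(EF_A=14, EF_B=13) = 14; EF_C = 14+3 = 17
ES_D = max(EF_A=14, EF_B=13) = 14; EF_D = 14+5 = 19
ES_E = max(EF_B=13, EF_C=17) = 17; EF_E = 17+15 = 32
ES_F = max(EF_D=19, EF_E=32) = 32; EF_F = 32+11 = 43
ES_G = 17; EF_G = 17+9 = 26
ES_H = max(EF_C=17, EF_D=19) = 19; EF_H = 19+5 = 24
ES_I = 13; EF_I = 13+3 = 16
ES_J = max(EF_F=43, EF_G=26, EF_H=24, EF_I=16) = 43; EF_J = 43+9 = 52
Expected project duration μ = 52 days. Critical path: A → C → E → F → J.

Variance along critical path = 4.000 + 1.778 + 2.778 + 4.000 + 5.444 = 18.000
σ = √18.000 = 4.243 days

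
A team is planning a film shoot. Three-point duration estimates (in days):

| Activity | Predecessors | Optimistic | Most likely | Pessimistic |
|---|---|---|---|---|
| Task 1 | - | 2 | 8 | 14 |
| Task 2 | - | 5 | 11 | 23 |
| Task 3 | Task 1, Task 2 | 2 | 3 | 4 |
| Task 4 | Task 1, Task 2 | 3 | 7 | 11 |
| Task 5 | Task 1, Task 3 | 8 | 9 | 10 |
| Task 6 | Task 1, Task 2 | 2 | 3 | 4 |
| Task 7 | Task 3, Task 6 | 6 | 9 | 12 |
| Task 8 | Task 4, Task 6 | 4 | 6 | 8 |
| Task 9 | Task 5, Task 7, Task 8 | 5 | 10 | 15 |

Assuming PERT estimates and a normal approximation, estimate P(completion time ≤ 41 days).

te_Task 1 = (2 + 4·8 + 14)/6 = 48/6 = 8; σ²_Task 1 = ((14−2)/6)² = 4.000
te_Task 2 = (5 + 4·11 + 23)/6 = 72/6 = 12; σ²_Task 2 = ((23−5)/6)² = 9.000
te_Task 3 = (2 + 4·3 + 4)/6 = 18/6 = 3; σ²_Task 3 = ((4−2)/6)² = 0.111
te_Task 4 = (3 + 4·7 + 11)/6 = 42/6 = 7; σ²_Task 4 = ((11−3)/6)² = 1.778
te_Task 5 = (8 + 4·9 + 10)/6 = 54/6 = 9; σ²_Task 5 = ((10−8)/6)² = 0.111
te_Task 6 = (2 + 4·3 + 4)/6 = 18/6 = 3; σ²_Task 6 = ((4−2)/6)² = 0.111
te_Task 7 = (6 + 4·9 + 12)/6 = 54/6 = 9; σ²_Task 7 = ((12−6)/6)² = 1.000
te_Task 8 = (4 + 4·6 + 8)/6 = 36/6 = 6; σ²_Task 8 = ((8−4)/6)² = 0.444
te_Task 9 = (5 + 4·10 + 15)/6 = 60/6 = 10; σ²_Task 9 = ((15−5)/6)² = 2.778

Forward pass:
ES_Task 1 = 0; EF_Task 1 = 8
ES_Task 2 = 0; EF_Task 2 = 12
ES_Task 3 = max(EF_Task 1=8, EF_Task 2=12) = 12; EF_Task 3 = 12+3 = 15
ES_Task 4 = max(EF_Task 1=8, EF_Task 2=12) = 12; EF_Task 4 = 12+7 = 19
ES_Task 5 = max(EF_Task 1=8, EF_Task 3=15) = 15; EF_Task 5 = 15+9 = 24
ES_Task 6 = max(EF_Task 1=8, EF_Task 2=12) = 12; EF_Task 6 = 12+3 = 15
ES_Task 7 = max(EF_Task 3=15, EF_Task 6=15) = 15; EF_Task 7 = 15+9 = 24
ES_Task 8 = max(EF_Task 4=19, EF_Task 6=15) = 19; EF_Task 8 = 19+6 = 25
ES_Task 9 = max(EF_Task 5=24, EF_Task 7=24, EF_Task 8=25) = 25; EF_Task 9 = 25+10 = 35
Expected project duration μ = 35 days. Critical path: Task 2 → Task 4 → Task 8 → Task 9.

Variance along critical path = 9.000 + 1.778 + 0.444 + 2.778 = 14.000; σ = √14.000 = 3.742 days.
Z = (41 − 35) / 3.742 = 1.604
P(T ≤ 41) = Φ(1.604) ≈ 0.946

0.946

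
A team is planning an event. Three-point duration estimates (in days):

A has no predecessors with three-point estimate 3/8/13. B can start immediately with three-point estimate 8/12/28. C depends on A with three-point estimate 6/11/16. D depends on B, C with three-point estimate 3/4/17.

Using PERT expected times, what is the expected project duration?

te_A = (3 + 4·8 + 13)/6 = 48/6 = 8
te_B = (8 + 4·12 + 28)/6 = 84/6 = 14
te_C = (6 + 4·11 + 16)/6 = 66/6 = 11
te_D = (3 + 4·4 + 17)/6 = 36/6 = 6

Forward pass:
ES_A = 0; EF_A = 8
ES_B = 0; EF_B = 14
ES_C = 8; EF_C = 8+11 = 19
ES_D = max(EF_B=14, EF_C=19) = 19; EF_D = 19+6 = 25
Expected project duration μ = 25 days. Critical path: A → C → D.

25 days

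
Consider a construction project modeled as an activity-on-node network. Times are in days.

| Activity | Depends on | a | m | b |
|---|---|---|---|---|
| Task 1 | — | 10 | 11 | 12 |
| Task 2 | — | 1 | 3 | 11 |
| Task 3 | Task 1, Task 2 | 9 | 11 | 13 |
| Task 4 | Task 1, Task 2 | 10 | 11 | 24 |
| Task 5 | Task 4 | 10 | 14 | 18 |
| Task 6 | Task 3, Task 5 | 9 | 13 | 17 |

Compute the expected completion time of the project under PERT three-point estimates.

51 days

te_Task 1 = (10 + 4·11 + 12)/6 = 66/6 = 11
te_Task 2 = (1 + 4·3 + 11)/6 = 24/6 = 4
te_Task 3 = (9 + 4·11 + 13)/6 = 66/6 = 11
te_Task 4 = (10 + 4·11 + 24)/6 = 78/6 = 13
te_Task 5 = (10 + 4·14 + 18)/6 = 84/6 = 14
te_Task 6 = (9 + 4·13 + 17)/6 = 78/6 = 13

Forward pass:
ES_Task 1 = 0; EF_Task 1 = 11
ES_Task 2 = 0; EF_Task 2 = 4
ES_Task 3 = max(EF_Task 1=11, EF_Task 2=4) = 11; EF_Task 3 = 11+11 = 22
ES_Task 4 = max(EF_Task 1=11, EF_Task 2=4) = 11; EF_Task 4 = 11+13 = 24
ES_Task 5 = 24; EF_Task 5 = 24+14 = 38
ES_Task 6 = max(EF_Task 3=22, EF_Task 5=38) = 38; EF_Task 6 = 38+13 = 51
Expected project duration μ = 51 days. Critical path: Task 1 → Task 4 → Task 5 → Task 6.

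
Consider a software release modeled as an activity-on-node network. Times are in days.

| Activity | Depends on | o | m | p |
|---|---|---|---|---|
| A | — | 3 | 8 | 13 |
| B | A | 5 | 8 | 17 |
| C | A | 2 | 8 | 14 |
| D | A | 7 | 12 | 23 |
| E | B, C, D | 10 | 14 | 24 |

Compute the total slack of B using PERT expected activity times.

4 days

te_A = (3 + 4·8 + 13)/6 = 48/6 = 8
te_B = (5 + 4·8 + 17)/6 = 54/6 = 9
te_C = (2 + 4·8 + 14)/6 = 48/6 = 8
te_D = (7 + 4·12 + 23)/6 = 78/6 = 13
te_E = (10 + 4·14 + 24)/6 = 90/6 = 15

Forward pass:
ES_A = 0; EF_A = 8
ES_B = 8; EF_B = 8+9 = 17
ES_C = 8; EF_C = 8+8 = 16
ES_D = 8; EF_D = 8+13 = 21
ES_E = max(EF_B=17, EF_C=16, EF_D=21) = 21; EF_E = 21+15 = 36
Expected project duration μ = 36 days. Critical path: A → D → E.

Backward pass:
LF_E = 36; LS_E = 36−15 = 21
LF_D = LS_E = 21; LS_D = 21−13 = 8
LF_C = LS_E = 21; LS_C = 21−8 = 13
LF_B = LS_E = 21; LS_B = 21−9 = 12
LF_A = min(LS_B=12, LS_C=13, LS_D=8) = 8; LS_A = 8−8 = 0
Slack_B = LS_B − ES_B = 12 − 8 = 4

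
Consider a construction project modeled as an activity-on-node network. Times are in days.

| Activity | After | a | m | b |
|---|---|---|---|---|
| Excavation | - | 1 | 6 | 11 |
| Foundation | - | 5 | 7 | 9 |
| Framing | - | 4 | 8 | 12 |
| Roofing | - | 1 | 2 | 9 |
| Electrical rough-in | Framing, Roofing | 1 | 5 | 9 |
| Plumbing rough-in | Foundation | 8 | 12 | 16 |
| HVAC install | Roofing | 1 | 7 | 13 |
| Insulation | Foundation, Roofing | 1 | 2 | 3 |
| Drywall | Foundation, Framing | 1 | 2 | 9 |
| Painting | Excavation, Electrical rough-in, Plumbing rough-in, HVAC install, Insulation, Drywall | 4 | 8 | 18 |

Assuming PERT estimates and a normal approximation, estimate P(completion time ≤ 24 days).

0.074

te_Excavation = (1 + 4·6 + 11)/6 = 36/6 = 6; σ²_Excavation = ((11−1)/6)² = 2.778
te_Foundation = (5 + 4·7 + 9)/6 = 42/6 = 7; σ²_Foundation = ((9−5)/6)² = 0.444
te_Framing = (4 + 4·8 + 12)/6 = 48/6 = 8; σ²_Framing = ((12−4)/6)² = 1.778
te_Roofing = (1 + 4·2 + 9)/6 = 18/6 = 3; σ²_Roofing = ((9−1)/6)² = 1.778
te_Electrical rough-in = (1 + 4·5 + 9)/6 = 30/6 = 5; σ²_Electrical rough-in = ((9−1)/6)² = 1.778
te_Plumbing rough-in = (8 + 4·12 + 16)/6 = 72/6 = 12; σ²_Plumbing rough-in = ((16−8)/6)² = 1.778
te_HVAC install = (1 + 4·7 + 13)/6 = 42/6 = 7; σ²_HVAC install = ((13−1)/6)² = 4.000
te_Insulation = (1 + 4·2 + 3)/6 = 12/6 = 2; σ²_Insulation = ((3−1)/6)² = 0.111
te_Drywall = (1 + 4·2 + 9)/6 = 18/6 = 3; σ²_Drywall = ((9−1)/6)² = 1.778
te_Painting = (4 + 4·8 + 18)/6 = 54/6 = 9; σ²_Painting = ((18−4)/6)² = 5.444

Forward pass:
ES_Excavation = 0; EF_Excavation = 6
ES_Foundation = 0; EF_Foundation = 7
ES_Framing = 0; EF_Framing = 8
ES_Roofing = 0; EF_Roofing = 3
ES_Electrical rough-in = max(EF_Framing=8, EF_Roofing=3) = 8; EF_Electrical rough-in = 8+5 = 13
ES_Plumbing rough-in = 7; EF_Plumbing rough-in = 7+12 = 19
ES_HVAC install = 3; EF_HVAC install = 3+7 = 10
ES_Insulation = max(EF_Foundation=7, EF_Roofing=3) = 7; EF_Insulation = 7+2 = 9
ES_Drywall = max(EF_Foundation=7, EF_Framing=8) = 8; EF_Drywall = 8+3 = 11
ES_Painting = max(EF_Excavation=6, EF_Electrical rough-in=13, EF_Plumbing rough-in=19, EF_HVAC install=10, EF_Insulation=9, EF_Drywall=11) = 19; EF_Painting = 19+9 = 28
Expected project duration μ = 28 days. Critical path: Foundation → Plumbing rough-in → Painting.

Variance along critical path = 0.444 + 1.778 + 5.444 = 7.667; σ = √7.667 = 2.769 days.
Z = (24 − 28) / 2.769 = -1.445
P(T ≤ 24) = Φ(-1.445) ≈ 0.074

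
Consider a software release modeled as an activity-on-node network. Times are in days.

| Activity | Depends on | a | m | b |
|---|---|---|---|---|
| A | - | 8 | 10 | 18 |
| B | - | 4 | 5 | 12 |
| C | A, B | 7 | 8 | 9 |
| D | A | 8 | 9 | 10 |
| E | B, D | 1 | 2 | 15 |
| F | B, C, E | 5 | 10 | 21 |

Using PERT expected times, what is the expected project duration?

te_A = (8 + 4·10 + 18)/6 = 66/6 = 11
te_B = (4 + 4·5 + 12)/6 = 36/6 = 6
te_C = (7 + 4·8 + 9)/6 = 48/6 = 8
te_D = (8 + 4·9 + 10)/6 = 54/6 = 9
te_E = (1 + 4·2 + 15)/6 = 24/6 = 4
te_F = (5 + 4·10 + 21)/6 = 66/6 = 11

Forward pass:
ES_A = 0; EF_A = 11
ES_B = 0; EF_B = 6
ES_C = max(EF_A=11, EF_B=6) = 11; EF_C = 11+8 = 19
ES_D = 11; EF_D = 11+9 = 20
ES_E = max(EF_B=6, EF_D=20) = 20; EF_E = 20+4 = 24
ES_F = max(EF_B=6, EF_C=19, EF_E=24) = 24; EF_F = 24+11 = 35
Expected project duration μ = 35 days. Critical path: A → D → E → F.

35 days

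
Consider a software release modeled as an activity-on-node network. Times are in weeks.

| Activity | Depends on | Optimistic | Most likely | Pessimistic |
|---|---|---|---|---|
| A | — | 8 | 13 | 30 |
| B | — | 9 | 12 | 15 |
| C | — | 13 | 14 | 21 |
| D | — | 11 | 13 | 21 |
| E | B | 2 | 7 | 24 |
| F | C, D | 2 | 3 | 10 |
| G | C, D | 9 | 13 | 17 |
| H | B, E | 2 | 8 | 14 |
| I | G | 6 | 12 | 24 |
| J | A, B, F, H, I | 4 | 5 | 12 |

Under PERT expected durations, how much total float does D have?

1 weeks

te_A = (8 + 4·13 + 30)/6 = 90/6 = 15
te_B = (9 + 4·12 + 15)/6 = 72/6 = 12
te_C = (13 + 4·14 + 21)/6 = 90/6 = 15
te_D = (11 + 4·13 + 21)/6 = 84/6 = 14
te_E = (2 + 4·7 + 24)/6 = 54/6 = 9
te_F = (2 + 4·3 + 10)/6 = 24/6 = 4
te_G = (9 + 4·13 + 17)/6 = 78/6 = 13
te_H = (2 + 4·8 + 14)/6 = 48/6 = 8
te_I = (6 + 4·12 + 24)/6 = 78/6 = 13
te_J = (4 + 4·5 + 12)/6 = 36/6 = 6

Forward pass:
ES_A = 0; EF_A = 15
ES_B = 0; EF_B = 12
ES_C = 0; EF_C = 15
ES_D = 0; EF_D = 14
ES_E = 12; EF_E = 12+9 = 21
ES_F = max(EF_C=15, EF_D=14) = 15; EF_F = 15+4 = 19
ES_G = max(EF_C=15, EF_D=14) = 15; EF_G = 15+13 = 28
ES_H = max(EF_B=12, EF_E=21) = 21; EF_H = 21+8 = 29
ES_I = 28; EF_I = 28+13 = 41
ES_J = max(EF_A=15, EF_B=12, EF_F=19, EF_H=29, EF_I=41) = 41; EF_J = 41+6 = 47
Expected project duration μ = 47 weeks. Critical path: C → G → I → J.

Backward pass:
LF_J = 47; LS_J = 47−6 = 41
LF_I = LS_J = 41; LS_I = 41−13 = 28
LF_H = LS_J = 41; LS_H = 41−8 = 33
LF_G = LS_I = 28; LS_G = 28−13 = 15
LF_F = LS_J = 41; LS_F = 41−4 = 37
LF_E = LS_H = 33; LS_E = 33−9 = 24
LF_D = min(LS_F=37, LS_G=15) = 15; LS_D = 15−14 = 1
LF_C = min(LS_F=37, LS_G=15) = 15; LS_C = 15−15 = 0
LF_B = min(LS_E=24, LS_H=33, LS_J=41) = 24; LS_B = 24−12 = 12
LF_A = LS_J = 41; LS_A = 41−15 = 26
Slack_D = LS_D − ES_D = 1 − 0 = 1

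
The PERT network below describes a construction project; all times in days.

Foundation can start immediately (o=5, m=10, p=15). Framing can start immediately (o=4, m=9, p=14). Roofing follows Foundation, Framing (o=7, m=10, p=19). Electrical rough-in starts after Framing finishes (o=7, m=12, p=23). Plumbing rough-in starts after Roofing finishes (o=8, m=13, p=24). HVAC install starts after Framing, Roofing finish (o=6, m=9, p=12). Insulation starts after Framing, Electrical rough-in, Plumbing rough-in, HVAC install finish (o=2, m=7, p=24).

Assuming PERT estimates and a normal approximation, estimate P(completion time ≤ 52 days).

0.937

te_Foundation = (5 + 4·10 + 15)/6 = 60/6 = 10; σ²_Foundation = ((15−5)/6)² = 2.778
te_Framing = (4 + 4·9 + 14)/6 = 54/6 = 9; σ²_Framing = ((14−4)/6)² = 2.778
te_Roofing = (7 + 4·10 + 19)/6 = 66/6 = 11; σ²_Roofing = ((19−7)/6)² = 4.000
te_Electrical rough-in = (7 + 4·12 + 23)/6 = 78/6 = 13; σ²_Electrical rough-in = ((23−7)/6)² = 7.111
te_Plumbing rough-in = (8 + 4·13 + 24)/6 = 84/6 = 14; σ²_Plumbing rough-in = ((24−8)/6)² = 7.111
te_HVAC install = (6 + 4·9 + 12)/6 = 54/6 = 9; σ²_HVAC install = ((12−6)/6)² = 1.000
te_Insulation = (2 + 4·7 + 24)/6 = 54/6 = 9; σ²_Insulation = ((24−2)/6)² = 13.444

Forward pass:
ES_Foundation = 0; EF_Foundation = 10
ES_Framing = 0; EF_Framing = 9
ES_Roofing = max(EF_Foundation=10, EF_Framing=9) = 10; EF_Roofing = 10+11 = 21
ES_Electrical rough-in = 9; EF_Electrical rough-in = 9+13 = 22
ES_Plumbing rough-in = 21; EF_Plumbing rough-in = 21+14 = 35
ES_HVAC install = max(EF_Framing=9, EF_Roofing=21) = 21; EF_HVAC install = 21+9 = 30
ES_Insulation = max(EF_Framing=9, EF_Electrical rough-in=22, EF_Plumbing rough-in=35, EF_HVAC install=30) = 35; EF_Insulation = 35+9 = 44
Expected project duration μ = 44 days. Critical path: Foundation → Roofing → Plumbing rough-in → Insulation.

Variance along critical path = 2.778 + 4.000 + 7.111 + 13.444 = 27.333; σ = √27.333 = 5.228 days.
Z = (52 − 44) / 5.228 = 1.530
P(T ≤ 52) = Φ(1.530) ≈ 0.937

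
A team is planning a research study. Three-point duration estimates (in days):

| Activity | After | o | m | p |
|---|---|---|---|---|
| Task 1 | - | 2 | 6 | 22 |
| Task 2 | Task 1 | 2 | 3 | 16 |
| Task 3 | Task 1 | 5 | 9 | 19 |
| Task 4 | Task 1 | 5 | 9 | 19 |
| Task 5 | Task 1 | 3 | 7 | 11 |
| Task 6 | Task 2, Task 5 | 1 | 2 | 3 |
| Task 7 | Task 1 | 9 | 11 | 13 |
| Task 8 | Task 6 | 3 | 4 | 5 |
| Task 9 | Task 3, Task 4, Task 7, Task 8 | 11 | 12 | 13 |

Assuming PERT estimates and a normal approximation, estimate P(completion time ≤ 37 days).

0.864

te_Task 1 = (2 + 4·6 + 22)/6 = 48/6 = 8; σ²_Task 1 = ((22−2)/6)² = 11.111
te_Task 2 = (2 + 4·3 + 16)/6 = 30/6 = 5; σ²_Task 2 = ((16−2)/6)² = 5.444
te_Task 3 = (5 + 4·9 + 19)/6 = 60/6 = 10; σ²_Task 3 = ((19−5)/6)² = 5.444
te_Task 4 = (5 + 4·9 + 19)/6 = 60/6 = 10; σ²_Task 4 = ((19−5)/6)² = 5.444
te_Task 5 = (3 + 4·7 + 11)/6 = 42/6 = 7; σ²_Task 5 = ((11−3)/6)² = 1.778
te_Task 6 = (1 + 4·2 + 3)/6 = 12/6 = 2; σ²_Task 6 = ((3−1)/6)² = 0.111
te_Task 7 = (9 + 4·11 + 13)/6 = 66/6 = 11; σ²_Task 7 = ((13−9)/6)² = 0.444
te_Task 8 = (3 + 4·4 + 5)/6 = 24/6 = 4; σ²_Task 8 = ((5−3)/6)² = 0.111
te_Task 9 = (11 + 4·12 + 13)/6 = 72/6 = 12; σ²_Task 9 = ((13−11)/6)² = 0.111

Forward pass:
ES_Task 1 = 0; EF_Task 1 = 8
ES_Task 2 = 8; EF_Task 2 = 8+5 = 13
ES_Task 3 = 8; EF_Task 3 = 8+10 = 18
ES_Task 4 = 8; EF_Task 4 = 8+10 = 18
ES_Task 5 = 8; EF_Task 5 = 8+7 = 15
ES_Task 6 = max(EF_Task 2=13, EF_Task 5=15) = 15; EF_Task 6 = 15+2 = 17
ES_Task 7 = 8; EF_Task 7 = 8+11 = 19
ES_Task 8 = 17; EF_Task 8 = 17+4 = 21
ES_Task 9 = max(EF_Task 3=18, EF_Task 4=18, EF_Task 7=19, EF_Task 8=21) = 21; EF_Task 9 = 21+12 = 33
Expected project duration μ = 33 days. Critical path: Task 1 → Task 5 → Task 6 → Task 8 → Task 9.

Variance along critical path = 11.111 + 1.778 + 0.111 + 0.111 + 0.111 = 13.222; σ = √13.222 = 3.636 days.
Z = (37 − 33) / 3.636 = 1.100
P(T ≤ 37) = Φ(1.100) ≈ 0.864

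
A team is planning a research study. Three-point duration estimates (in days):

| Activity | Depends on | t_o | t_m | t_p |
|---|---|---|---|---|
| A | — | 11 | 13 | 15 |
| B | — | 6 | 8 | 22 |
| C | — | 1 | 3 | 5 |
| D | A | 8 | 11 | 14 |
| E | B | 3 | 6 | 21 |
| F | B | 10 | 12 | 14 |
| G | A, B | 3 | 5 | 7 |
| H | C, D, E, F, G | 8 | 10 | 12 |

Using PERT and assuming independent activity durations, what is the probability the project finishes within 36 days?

0.927

te_A = (11 + 4·13 + 15)/6 = 78/6 = 13; σ²_A = ((15−11)/6)² = 0.444
te_B = (6 + 4·8 + 22)/6 = 60/6 = 10; σ²_B = ((22−6)/6)² = 7.111
te_C = (1 + 4·3 + 5)/6 = 18/6 = 3; σ²_C = ((5−1)/6)² = 0.444
te_D = (8 + 4·11 + 14)/6 = 66/6 = 11; σ²_D = ((14−8)/6)² = 1.000
te_E = (3 + 4·6 + 21)/6 = 48/6 = 8; σ²_E = ((21−3)/6)² = 9.000
te_F = (10 + 4·12 + 14)/6 = 72/6 = 12; σ²_F = ((14−10)/6)² = 0.444
te_G = (3 + 4·5 + 7)/6 = 30/6 = 5; σ²_G = ((7−3)/6)² = 0.444
te_H = (8 + 4·10 + 12)/6 = 60/6 = 10; σ²_H = ((12−8)/6)² = 0.444

Forward pass:
ES_A = 0; EF_A = 13
ES_B = 0; EF_B = 10
ES_C = 0; EF_C = 3
ES_D = 13; EF_D = 13+11 = 24
ES_E = 10; EF_E = 10+8 = 18
ES_F = 10; EF_F = 10+12 = 22
ES_G = max(EF_A=13, EF_B=10) = 13; EF_G = 13+5 = 18
ES_H = max(EF_C=3, EF_D=24, EF_E=18, EF_F=22, EF_G=18) = 24; EF_H = 24+10 = 34
Expected project duration μ = 34 days. Critical path: A → D → H.

Variance along critical path = 0.444 + 1.000 + 0.444 = 1.889; σ = √1.889 = 1.374 days.
Z = (36 − 34) / 1.374 = 1.455
P(T ≤ 36) = Φ(1.455) ≈ 0.927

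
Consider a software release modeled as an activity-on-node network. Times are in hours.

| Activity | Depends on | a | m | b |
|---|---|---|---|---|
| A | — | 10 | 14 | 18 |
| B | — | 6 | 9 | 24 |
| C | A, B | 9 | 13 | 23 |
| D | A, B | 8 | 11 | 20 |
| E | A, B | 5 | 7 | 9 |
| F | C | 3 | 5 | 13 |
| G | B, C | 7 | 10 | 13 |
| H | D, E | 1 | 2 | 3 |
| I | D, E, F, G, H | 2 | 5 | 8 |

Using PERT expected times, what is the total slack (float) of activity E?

15 hours

te_A = (10 + 4·14 + 18)/6 = 84/6 = 14
te_B = (6 + 4·9 + 24)/6 = 66/6 = 11
te_C = (9 + 4·13 + 23)/6 = 84/6 = 14
te_D = (8 + 4·11 + 20)/6 = 72/6 = 12
te_E = (5 + 4·7 + 9)/6 = 42/6 = 7
te_F = (3 + 4·5 + 13)/6 = 36/6 = 6
te_G = (7 + 4·10 + 13)/6 = 60/6 = 10
te_H = (1 + 4·2 + 3)/6 = 12/6 = 2
te_I = (2 + 4·5 + 8)/6 = 30/6 = 5

Forward pass:
ES_A = 0; EF_A = 14
ES_B = 0; EF_B = 11
ES_C = max(EF_A=14, EF_B=11) = 14; EF_C = 14+14 = 28
ES_D = max(EF_A=14, EF_B=11) = 14; EF_D = 14+12 = 26
ES_E = max(EF_A=14, EF_B=11) = 14; EF_E = 14+7 = 21
ES_F = 28; EF_F = 28+6 = 34
ES_G = max(EF_B=11, EF_C=28) = 28; EF_G = 28+10 = 38
ES_H = max(EF_D=26, EF_E=21) = 26; EF_H = 26+2 = 28
ES_I = max(EF_D=26, EF_E=21, EF_F=34, EF_G=38, EF_H=28) = 38; EF_I = 38+5 = 43
Expected project duration μ = 43 hours. Critical path: A → C → G → I.

Backward pass:
LF_I = 43; LS_I = 43−5 = 38
LF_H = LS_I = 38; LS_H = 38−2 = 36
LF_G = LS_I = 38; LS_G = 38−10 = 28
LF_F = LS_I = 38; LS_F = 38−6 = 32
LF_E = min(LS_H=36, LS_I=38) = 36; LS_E = 36−7 = 29
LF_D = min(LS_H=36, LS_I=38) = 36; LS_D = 36−12 = 24
LF_C = min(LS_F=32, LS_G=28) = 28; LS_C = 28−14 = 14
LF_B = min(LS_C=14, LS_D=24, LS_E=29, LS_G=28) = 14; LS_B = 14−11 = 3
LF_A = min(LS_C=14, LS_D=24, LS_E=29) = 14; LS_A = 14−14 = 0
Slack_E = LS_E − ES_E = 29 − 14 = 15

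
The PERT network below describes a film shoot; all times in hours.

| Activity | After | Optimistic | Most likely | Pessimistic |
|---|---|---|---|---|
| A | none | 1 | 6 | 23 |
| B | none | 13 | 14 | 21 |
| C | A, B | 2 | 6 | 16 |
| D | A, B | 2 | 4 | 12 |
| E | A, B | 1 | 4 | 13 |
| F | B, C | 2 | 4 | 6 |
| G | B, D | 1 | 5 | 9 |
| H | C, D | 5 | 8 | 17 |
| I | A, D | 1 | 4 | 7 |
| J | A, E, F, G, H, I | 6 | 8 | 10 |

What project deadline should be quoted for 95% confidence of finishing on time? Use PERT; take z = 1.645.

44.6 hours

te_A = (1 + 4·6 + 23)/6 = 48/6 = 8; σ²_A = ((23−1)/6)² = 13.444
te_B = (13 + 4·14 + 21)/6 = 90/6 = 15; σ²_B = ((21−13)/6)² = 1.778
te_C = (2 + 4·6 + 16)/6 = 42/6 = 7; σ²_C = ((16−2)/6)² = 5.444
te_D = (2 + 4·4 + 12)/6 = 30/6 = 5; σ²_D = ((12−2)/6)² = 2.778
te_E = (1 + 4·4 + 13)/6 = 30/6 = 5; σ²_E = ((13−1)/6)² = 4.000
te_F = (2 + 4·4 + 6)/6 = 24/6 = 4; σ²_F = ((6−2)/6)² = 0.444
te_G = (1 + 4·5 + 9)/6 = 30/6 = 5; σ²_G = ((9−1)/6)² = 1.778
te_H = (5 + 4·8 + 17)/6 = 54/6 = 9; σ²_H = ((17−5)/6)² = 4.000
te_I = (1 + 4·4 + 7)/6 = 24/6 = 4; σ²_I = ((7−1)/6)² = 1.000
te_J = (6 + 4·8 + 10)/6 = 48/6 = 8; σ²_J = ((10−6)/6)² = 0.444

Forward pass:
ES_A = 0; EF_A = 8
ES_B = 0; EF_B = 15
ES_C = max(EF_A=8, EF_B=15) = 15; EF_C = 15+7 = 22
ES_D = max(EF_A=8, EF_B=15) = 15; EF_D = 15+5 = 20
ES_E = max(EF_A=8, EF_B=15) = 15; EF_E = 15+5 = 20
ES_F = max(EF_B=15, EF_C=22) = 22; EF_F = 22+4 = 26
ES_G = max(EF_B=15, EF_D=20) = 20; EF_G = 20+5 = 25
ES_H = max(EF_C=22, EF_D=20) = 22; EF_H = 22+9 = 31
ES_I = max(EF_A=8, EF_D=20) = 20; EF_I = 20+4 = 24
ES_J = max(EF_A=8, EF_E=20, EF_F=26, EF_G=25, EF_H=31, EF_I=24) = 31; EF_J = 31+8 = 39
Expected project duration μ = 39 hours. Critical path: B → C → H → J.

Variance along critical path = 1.778 + 5.444 + 4.000 + 0.444 = 11.667; σ = 3.416 hours.
D = μ + z·σ = 39 + 1.645·3.416 = 44.6 hours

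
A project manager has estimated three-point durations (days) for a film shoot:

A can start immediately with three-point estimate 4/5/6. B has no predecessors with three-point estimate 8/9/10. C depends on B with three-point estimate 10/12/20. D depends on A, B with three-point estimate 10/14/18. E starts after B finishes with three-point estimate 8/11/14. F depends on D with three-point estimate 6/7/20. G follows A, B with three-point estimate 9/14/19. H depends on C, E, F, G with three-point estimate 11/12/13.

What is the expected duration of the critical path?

te_A = (4 + 4·5 + 6)/6 = 30/6 = 5
te_B = (8 + 4·9 + 10)/6 = 54/6 = 9
te_C = (10 + 4·12 + 20)/6 = 78/6 = 13
te_D = (10 + 4·14 + 18)/6 = 84/6 = 14
te_E = (8 + 4·11 + 14)/6 = 66/6 = 11
te_F = (6 + 4·7 + 20)/6 = 54/6 = 9
te_G = (9 + 4·14 + 19)/6 = 84/6 = 14
te_H = (11 + 4·12 + 13)/6 = 72/6 = 12

Forward pass:
ES_A = 0; EF_A = 5
ES_B = 0; EF_B = 9
ES_C = 9; EF_C = 9+13 = 22
ES_D = max(EF_A=5, EF_B=9) = 9; EF_D = 9+14 = 23
ES_E = 9; EF_E = 9+11 = 20
ES_F = 23; EF_F = 23+9 = 32
ES_G = max(EF_A=5, EF_B=9) = 9; EF_G = 9+14 = 23
ES_H = max(EF_C=22, EF_E=20, EF_F=32, EF_G=23) = 32; EF_H = 32+12 = 44
Expected project duration μ = 44 days. Critical path: B → D → F → H.

44 days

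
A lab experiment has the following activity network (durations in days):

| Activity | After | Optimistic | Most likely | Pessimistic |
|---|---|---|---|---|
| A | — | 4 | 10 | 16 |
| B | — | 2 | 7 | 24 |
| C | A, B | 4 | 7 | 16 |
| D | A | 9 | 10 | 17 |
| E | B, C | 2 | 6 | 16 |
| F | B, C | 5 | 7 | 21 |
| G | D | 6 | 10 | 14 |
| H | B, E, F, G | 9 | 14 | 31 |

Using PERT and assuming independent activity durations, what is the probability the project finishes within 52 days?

te_A = (4 + 4·10 + 16)/6 = 60/6 = 10; σ²_A = ((16−4)/6)² = 4.000
te_B = (2 + 4·7 + 24)/6 = 54/6 = 9; σ²_B = ((24−2)/6)² = 13.444
te_C = (4 + 4·7 + 16)/6 = 48/6 = 8; σ²_C = ((16−4)/6)² = 4.000
te_D = (9 + 4·10 + 17)/6 = 66/6 = 11; σ²_D = ((17−9)/6)² = 1.778
te_E = (2 + 4·6 + 16)/6 = 42/6 = 7; σ²_E = ((16−2)/6)² = 5.444
te_F = (5 + 4·7 + 21)/6 = 54/6 = 9; σ²_F = ((21−5)/6)² = 7.111
te_G = (6 + 4·10 + 14)/6 = 60/6 = 10; σ²_G = ((14−6)/6)² = 1.778
te_H = (9 + 4·14 + 31)/6 = 96/6 = 16; σ²_H = ((31−9)/6)² = 13.444

Forward pass:
ES_A = 0; EF_A = 10
ES_B = 0; EF_B = 9
ES_C = max(EF_A=10, EF_B=9) = 10; EF_C = 10+8 = 18
ES_D = 10; EF_D = 10+11 = 21
ES_E = max(EF_B=9, EF_C=18) = 18; EF_E = 18+7 = 25
ES_F = max(EF_B=9, EF_C=18) = 18; EF_F = 18+9 = 27
ES_G = 21; EF_G = 21+10 = 31
ES_H = max(EF_B=9, EF_E=25, EF_F=27, EF_G=31) = 31; EF_H = 31+16 = 47
Expected project duration μ = 47 days. Critical path: A → D → G → H.

Variance along critical path = 4.000 + 1.778 + 1.778 + 13.444 = 21.000; σ = √21.000 = 4.583 days.
Z = (52 − 47) / 4.583 = 1.091
P(T ≤ 52) = Φ(1.091) ≈ 0.862

0.862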